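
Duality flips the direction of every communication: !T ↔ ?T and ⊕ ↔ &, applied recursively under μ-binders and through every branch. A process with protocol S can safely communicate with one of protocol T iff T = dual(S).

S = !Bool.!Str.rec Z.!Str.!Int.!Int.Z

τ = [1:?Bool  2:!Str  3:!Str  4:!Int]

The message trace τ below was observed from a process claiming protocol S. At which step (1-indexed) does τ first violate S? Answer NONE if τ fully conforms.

1

step 1: got ?Bool, protocol expects !Bool  ✗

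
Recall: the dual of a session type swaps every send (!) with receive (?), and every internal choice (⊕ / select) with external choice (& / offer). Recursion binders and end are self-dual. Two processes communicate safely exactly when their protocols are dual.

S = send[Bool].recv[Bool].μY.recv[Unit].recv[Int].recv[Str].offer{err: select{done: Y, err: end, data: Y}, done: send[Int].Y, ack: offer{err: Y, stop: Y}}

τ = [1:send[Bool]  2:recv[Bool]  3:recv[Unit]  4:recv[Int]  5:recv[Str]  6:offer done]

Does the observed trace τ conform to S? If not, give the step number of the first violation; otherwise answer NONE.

[1] send[Bool]  match  residual = recv[Bool].μY.…
[2] recv[Bool]  match  residual = μY.…
[3] recv[Unit]  match  residual = recv[Int].recv[Str].offer{err: select{done: μY.…, err: end, data: μY.…}, done: send[Int].μY.…, ack: offer{err: μY.…, stop: μY.…}}
[4] recv[Int]  match  residual = recv[Str].offer{err: select{done: μY.…, err: end, data: μY.…}, done: send[Int].μY.…, ack: offer{err: μY.…, stop: μY.…}}
[5] recv[Str]  match  residual = offer{err: select{done: μY.…, err: end, data: μY.…}, done: send[Int].μY.…, ack: offer{err: μY.…, stop: μY.…}}
[6] offer done  match  residual = send[Int].μY.…
τ conforms to S (length 6)

NONE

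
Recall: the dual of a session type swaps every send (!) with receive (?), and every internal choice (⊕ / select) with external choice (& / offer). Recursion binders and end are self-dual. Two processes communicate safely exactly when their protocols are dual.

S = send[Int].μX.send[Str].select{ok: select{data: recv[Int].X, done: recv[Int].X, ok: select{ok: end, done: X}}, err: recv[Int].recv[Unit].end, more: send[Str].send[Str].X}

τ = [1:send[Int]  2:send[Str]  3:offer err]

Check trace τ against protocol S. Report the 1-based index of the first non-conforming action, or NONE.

3

step 1: send[Int]  ok  state: μX.…
step 2: send[Str]  ok  state: select{ok: select{data: recv[Int].μX.…, done: recv[Int].μX.…, ok: select{ok: end, done: μX.…}}, err: recv[Int].recv[Unit].end, more: send[Str].send[Str].μX.…}
step 3: got offer err, protocol expects select ok or select err or select more  ✗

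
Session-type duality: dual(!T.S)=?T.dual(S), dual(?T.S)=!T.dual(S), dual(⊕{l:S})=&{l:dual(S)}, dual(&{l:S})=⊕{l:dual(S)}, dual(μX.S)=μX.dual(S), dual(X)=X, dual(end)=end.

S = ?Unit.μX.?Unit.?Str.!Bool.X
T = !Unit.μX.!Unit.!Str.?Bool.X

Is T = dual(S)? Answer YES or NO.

YES

?Unit vs !Unit  match
  μX vs μX  match (rec unchanged)
    ?Unit vs !Unit  match
      ?Str vs !Str  match
        !Bool vs ?Bool  match
          X vs X  match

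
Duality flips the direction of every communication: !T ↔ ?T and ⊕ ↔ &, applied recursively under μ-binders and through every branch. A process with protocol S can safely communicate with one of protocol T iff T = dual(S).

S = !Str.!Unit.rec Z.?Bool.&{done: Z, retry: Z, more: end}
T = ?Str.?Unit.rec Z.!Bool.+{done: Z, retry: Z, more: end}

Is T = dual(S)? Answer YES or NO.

!Str ‖ ?Str  ok
  !Unit ‖ ?Unit  ok
    rec Z ‖ rec Z  ok (binder kept)
      ?Bool ‖ !Bool  ok
        &{done,retry,more} ‖ +{done,retry,more}  ok same labels
          • done:
            Z ‖ Z  ok
          • retry:
            Z ‖ Z  ok
          • more:
            end ‖ end  ok

YES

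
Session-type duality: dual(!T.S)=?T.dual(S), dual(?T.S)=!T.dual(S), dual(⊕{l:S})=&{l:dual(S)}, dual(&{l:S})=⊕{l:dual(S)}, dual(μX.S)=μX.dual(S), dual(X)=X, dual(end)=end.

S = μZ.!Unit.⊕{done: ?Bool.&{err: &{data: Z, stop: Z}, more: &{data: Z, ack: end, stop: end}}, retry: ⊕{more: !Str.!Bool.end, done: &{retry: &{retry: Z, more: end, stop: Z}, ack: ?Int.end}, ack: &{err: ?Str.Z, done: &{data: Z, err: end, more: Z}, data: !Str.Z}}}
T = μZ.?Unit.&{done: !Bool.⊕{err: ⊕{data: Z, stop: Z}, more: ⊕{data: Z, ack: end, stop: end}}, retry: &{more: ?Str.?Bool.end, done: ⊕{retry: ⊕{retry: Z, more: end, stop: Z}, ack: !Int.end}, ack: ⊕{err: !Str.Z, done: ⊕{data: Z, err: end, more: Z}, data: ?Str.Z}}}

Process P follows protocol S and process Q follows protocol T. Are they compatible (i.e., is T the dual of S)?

YES

μZ | μZ  ✓ (binder kept)
  !Unit | ?Unit  ✓
    ⊕{done,retry} | &{done,retry}  ✓ labels match
      case done:
        ?Bool | !Bool  ✓
          &{err,more} | ⊕{err,more}  ✓ labels match
            case err:
              &{data,stop} | ⊕{data,stop}  ✓ labels match
                case data:
                  Z | Z  ✓
                case stop:
                  Z | Z  ✓
            case more:
              &{data,ack,stop} | ⊕{data,ack,stop}  ✓ labels match
                case data:
                  Z | Z  ✓
                case ack:
                  end | end  ✓
                case stop:
                  end | end  ✓
      case retry:
        ⊕{more,done,ack} | &{more,done,ack}  ✓ labels match
          case more:
            !Str | ?Str  ✓
              !Bool | ?Bool  ✓
                end | end  ✓
          case done:
            &{retry,ack} | ⊕{retry,ack}  ✓ labels match
              case retry:
                &{retry,more,stop} | ⊕{retry,more,stop}  ✓ labels match
                  case retry:
                    Z | Z  ✓
                  case more:
                    end | end  ✓
                  case stop:
                    Z | Z  ✓
              case ack:
                ?Int | !Int  ✓
                  end | end  ✓
          case ack:
            &{err,done,data} | ⊕{err,done,data}  ✓ labels match
              case err:
                ?Str | !Str  ✓
                  Z | Z  ✓
              case done:
                &{data,err,more} | ⊕{data,err,more}  ✓ labels match
                  case data:
                    Z | Z  ✓
                  case err:
                    end | end  ✓
                  case more:
                    Z | Z  ✓
              case data:
                !Str | ?Str  ✓
                  Z | Z  ✓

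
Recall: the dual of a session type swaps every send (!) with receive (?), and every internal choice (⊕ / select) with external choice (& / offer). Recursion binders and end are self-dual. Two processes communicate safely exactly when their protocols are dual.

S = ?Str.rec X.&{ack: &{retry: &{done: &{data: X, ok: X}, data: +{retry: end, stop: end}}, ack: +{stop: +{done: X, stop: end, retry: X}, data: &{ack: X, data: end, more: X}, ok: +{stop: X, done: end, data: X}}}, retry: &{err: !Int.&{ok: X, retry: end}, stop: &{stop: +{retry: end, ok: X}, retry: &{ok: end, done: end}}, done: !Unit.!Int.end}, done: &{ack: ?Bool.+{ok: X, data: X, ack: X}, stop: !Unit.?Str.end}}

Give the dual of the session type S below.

?Str = !Str
  rec X = rec X  (rec unchanged)
    &{ack,retry,done} = +{ack,retry,done}  (&→⊕)
      case ack:
        &{retry,ack} = +{retry,ack}  (&→⊕)
          case retry:
            &{done,data} = +{done,data}  (&→⊕)
              case done:
                &{data,ok} = +{data,ok}  (&→⊕)
                  case data:
                    X ↦ X
                  case ok:
                    X ↦ X
              case data:
                +{retry,stop} = &{retry,stop}  (⊕→&)
                  case retry:
                    end ↦ end
                  case stop:
                    end ↦ end
          case ack:
            +{stop,data,ok} = &{stop,data,ok}  (⊕→&)
              case stop:
                +{done,stop,retry} = &{done,stop,retry}  (⊕→&)
                  case done:
                    X ↦ X
                  case stop:
                    end ↦ end
                  case retry:
                    X ↦ X
              case data:
                &{ack,data,more} = +{ack,data,more}  (&→⊕)
                  case ack:
                    X ↦ X
                  case data:
                    end ↦ end
                  case more:
                    X ↦ X
              case ok:
                +{stop,done,data} = &{stop,done,data}  (⊕→&)
                  case stop:
                    X ↦ X
                  case done:
                    end ↦ end
                  case data:
                    X ↦ X
      case retry:
        &{err,stop,done} = +{err,stop,done}  (&→⊕)
          case err:
            !Int = ?Int
              &{ok,retry} = +{ok,retry}  (&→⊕)
                case ok:
                  X ↦ X
                case retry:
                  end ↦ end
          case stop:
            &{stop,retry} = +{stop,retry}  (&→⊕)
              case stop:
                +{retry,ok} = &{retry,ok}  (⊕→&)
                  case retry:
                    end ↦ end
                  case ok:
                    X ↦ X
              case retry:
                &{ok,done} = +{ok,done}  (&→⊕)
                  case ok:
                    end ↦ end
                  case done:
                    end ↦ end
          case done:
            !Unit = ?Unit
              !Int = ?Int
                end ↦ end
      case done:
        &{ack,stop} = +{ack,stop}  (&→⊕)
          case ack:
            ?Bool = !Bool
              +{ok,data,ack} = &{ok,data,ack}  (⊕→&)
                case ok:
                  X ↦ X
                case data:
                  X ↦ X
                case ack:
                  X ↦ X
          case stop:
            !Unit = ?Unit
              ?Str = !Str
                end ↦ end

!Str.rec X.+{ack: +{retry: +{done: +{data: X, ok: X}, data: &{retry: end, stop: end}}, ack: &{stop: &{done: X, stop: end, retry: X}, data: +{ack: X, data: end, more: X}, ok: &{stop: X, done: end, data: X}}}, retry: +{err: ?Int.+{ok: X, retry: end}, stop: +{stop: &{retry: end, ok: X}, retry: +{ok: end, done: end}}, done: ?Unit.?Int.end}, done: +{ack: !Bool.&{ok: X, data: X, ack: X}, stop: ?Unit.!Str.end}}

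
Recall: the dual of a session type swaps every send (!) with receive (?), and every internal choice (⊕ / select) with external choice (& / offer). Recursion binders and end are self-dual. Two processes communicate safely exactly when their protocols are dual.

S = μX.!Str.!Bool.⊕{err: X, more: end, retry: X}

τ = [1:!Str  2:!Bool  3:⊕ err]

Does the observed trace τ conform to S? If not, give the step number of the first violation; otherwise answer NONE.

NONE

@1 !Str  ok  cont: !Bool.⊕{err: μX.…, more: end, retry: μX.…}
@2 !Bool  ok  cont: ⊕{err: μX.…, more: end, retry: μX.…}
@3 ⊕ err  ok  cont: μX.…
all 3 steps conform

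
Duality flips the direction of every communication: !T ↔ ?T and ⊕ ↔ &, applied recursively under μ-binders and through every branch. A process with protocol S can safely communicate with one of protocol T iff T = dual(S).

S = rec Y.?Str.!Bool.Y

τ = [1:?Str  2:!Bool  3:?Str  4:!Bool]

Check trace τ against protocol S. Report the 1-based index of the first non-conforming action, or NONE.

[1] ?Str  ok  residual = !Bool.rec Y.…
[2] !Bool  ok  residual = rec Y.…
[3] ?Str  ok  residual = !Bool.rec Y.…
[4] !Bool  ok  residual = rec Y.…
all 4 steps conform

NONE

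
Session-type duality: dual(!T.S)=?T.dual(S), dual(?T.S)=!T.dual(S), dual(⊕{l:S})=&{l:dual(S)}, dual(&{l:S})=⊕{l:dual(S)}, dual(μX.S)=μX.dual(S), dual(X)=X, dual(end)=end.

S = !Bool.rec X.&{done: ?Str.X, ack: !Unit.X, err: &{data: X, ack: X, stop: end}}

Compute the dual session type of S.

?Bool.rec X.+{done: !Str.X, ack: ?Unit.X, err: +{data: X, ack: X, stop: end}}

!Bool ↦ ?Bool
  rec X ↦ rec X  (binder kept)
    &{done,ack,err} ↦ +{done,ack,err}  (&→⊕)
      • done:
        ?Str ↦ !Str
          X ↦ X
      • ack:
        !Unit ↦ ?Unit
          X ↦ X
      • err:
        &{data,ack,stop} ↦ +{data,ack,stop}  (&→⊕)
          • data:
            X ↦ X
          • ack:
            X ↦ X
          • stop:
            end ↦ end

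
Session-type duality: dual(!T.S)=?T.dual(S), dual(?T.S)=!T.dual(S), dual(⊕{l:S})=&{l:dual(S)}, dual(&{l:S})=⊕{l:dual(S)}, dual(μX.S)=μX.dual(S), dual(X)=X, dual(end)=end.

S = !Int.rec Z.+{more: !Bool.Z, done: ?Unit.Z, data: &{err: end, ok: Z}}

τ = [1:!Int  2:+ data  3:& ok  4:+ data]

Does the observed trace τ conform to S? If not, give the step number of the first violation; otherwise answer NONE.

NONE

step 1: !Int  match  now at rec Z.…
step 2: + data  match  now at &{err: end, ok: rec Z.…}
step 3: & ok  match  now at rec Z.…
step 4: + data  match  now at &{err: end, ok: rec Z.…}
all 4 steps conform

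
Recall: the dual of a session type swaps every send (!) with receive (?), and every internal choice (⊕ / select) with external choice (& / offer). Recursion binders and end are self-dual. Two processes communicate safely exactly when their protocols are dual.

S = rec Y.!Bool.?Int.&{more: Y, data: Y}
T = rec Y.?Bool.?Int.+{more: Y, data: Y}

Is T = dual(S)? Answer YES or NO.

NO

rec Y | rec Y  ok (μ self-dual)
  !Bool | ?Bool  ok
    ?Int | ?Int  ✗ same direction on both sides — not dual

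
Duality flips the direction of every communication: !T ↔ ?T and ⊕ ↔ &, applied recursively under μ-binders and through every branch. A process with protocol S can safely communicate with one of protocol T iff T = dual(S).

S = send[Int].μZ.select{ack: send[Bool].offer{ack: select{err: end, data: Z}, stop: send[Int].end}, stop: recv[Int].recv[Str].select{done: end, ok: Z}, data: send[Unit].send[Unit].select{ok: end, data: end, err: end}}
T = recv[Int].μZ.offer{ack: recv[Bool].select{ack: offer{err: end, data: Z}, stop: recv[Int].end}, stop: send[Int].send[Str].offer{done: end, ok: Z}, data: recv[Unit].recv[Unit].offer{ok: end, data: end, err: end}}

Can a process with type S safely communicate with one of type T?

send[Int] ‖ recv[Int]  match
  μZ ‖ μZ  match (μ self-dual)
    select{ack,stop,data} ‖ offer{ack,stop,data}  match label sets agree
      [ack]
        send[Bool] ‖ recv[Bool]  match
          offer{ack,stop} ‖ select{ack,stop}  match label sets agree
            [ack]
              select{err,data} ‖ offer{err,data}  match label sets agree
                [err]
                  end ‖ end  match
                [data]
                  Z ‖ Z  match
            [stop]
              send[Int] ‖ recv[Int]  match
                end ‖ end  match
      [stop]
        recv[Int] ‖ send[Int]  match
          recv[Str] ‖ send[Str]  match
            select{done,ok} ‖ offer{done,ok}  match label sets agree
              [done]
                end ‖ end  match
              [ok]
                Z ‖ Z  match
      [data]
        send[Unit] ‖ recv[Unit]  match
          send[Unit] ‖ recv[Unit]  match
            select{ok,data,err} ‖ offer{ok,data,err}  match label sets agree
              [ok]
                end ‖ end  match
              [data]
                end ‖ end  match
              [err]
                end ‖ end  match

YES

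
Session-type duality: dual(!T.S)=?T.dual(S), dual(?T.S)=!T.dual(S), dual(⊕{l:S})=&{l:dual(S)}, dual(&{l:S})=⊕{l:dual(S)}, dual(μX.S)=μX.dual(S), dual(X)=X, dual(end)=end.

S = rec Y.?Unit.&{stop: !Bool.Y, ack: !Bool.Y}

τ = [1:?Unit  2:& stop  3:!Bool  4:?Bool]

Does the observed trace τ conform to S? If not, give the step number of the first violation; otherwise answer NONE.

@1 ?Unit  ok  state: &{stop: !Bool.rec Y.…, ack: !Bool.rec Y.…}
@2 & stop  ok  state: !Bool.rec Y.…
@3 !Bool  ok  state: rec Y.…
@4 got ?Bool, protocol expects ?Unit  ✗

4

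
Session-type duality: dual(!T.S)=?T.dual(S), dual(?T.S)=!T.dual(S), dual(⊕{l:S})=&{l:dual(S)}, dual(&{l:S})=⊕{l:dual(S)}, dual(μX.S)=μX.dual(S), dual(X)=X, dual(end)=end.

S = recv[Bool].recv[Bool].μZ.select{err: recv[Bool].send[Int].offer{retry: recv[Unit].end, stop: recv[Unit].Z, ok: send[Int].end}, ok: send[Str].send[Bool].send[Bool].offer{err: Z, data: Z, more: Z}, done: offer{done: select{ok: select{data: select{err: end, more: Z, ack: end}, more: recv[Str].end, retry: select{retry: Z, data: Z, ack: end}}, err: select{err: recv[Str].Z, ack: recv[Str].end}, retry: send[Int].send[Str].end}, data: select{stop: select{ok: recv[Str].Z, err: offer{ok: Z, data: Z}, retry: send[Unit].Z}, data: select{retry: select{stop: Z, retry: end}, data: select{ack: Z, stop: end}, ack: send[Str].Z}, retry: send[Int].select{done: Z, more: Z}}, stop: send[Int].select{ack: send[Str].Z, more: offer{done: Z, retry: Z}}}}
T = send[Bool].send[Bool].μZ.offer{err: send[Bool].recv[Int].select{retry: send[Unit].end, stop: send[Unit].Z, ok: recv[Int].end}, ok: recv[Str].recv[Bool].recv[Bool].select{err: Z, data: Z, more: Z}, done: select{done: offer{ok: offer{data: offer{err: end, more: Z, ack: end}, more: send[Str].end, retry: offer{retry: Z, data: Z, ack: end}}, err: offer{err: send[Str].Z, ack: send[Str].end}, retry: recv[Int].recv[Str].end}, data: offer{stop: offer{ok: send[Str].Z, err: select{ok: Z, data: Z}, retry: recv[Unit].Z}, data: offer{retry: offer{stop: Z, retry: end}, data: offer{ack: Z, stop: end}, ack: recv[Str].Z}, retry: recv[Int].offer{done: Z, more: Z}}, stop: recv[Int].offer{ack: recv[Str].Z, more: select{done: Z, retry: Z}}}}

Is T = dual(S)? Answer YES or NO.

YES

recv[Bool] ‖ send[Bool]  match
  recv[Bool] ‖ send[Bool]  match
    μZ ‖ μZ  match (binder kept)
      select{err,ok,done} ‖ offer{err,ok,done}  match same labels
        [err]
          recv[Bool] ‖ send[Bool]  match
            send[Int] ‖ recv[Int]  match
              offer{retry,stop,ok} ‖ select{retry,stop,ok}  match same labels
                [retry]
                  recv[Unit] ‖ send[Unit]  match
                    end ‖ end  match
                [stop]
                  recv[Unit] ‖ send[Unit]  match
                    Z ‖ Z  match
                [ok]
                  send[Int] ‖ recv[Int]  match
                    end ‖ end  match
        [ok]
          send[Str] ‖ recv[Str]  match
            send[Bool] ‖ recv[Bool]  match
              send[Bool] ‖ recv[Bool]  match
                offer{err,data,more} ‖ select{err,data,more}  match same labels
                  [err]
                    Z ‖ Z  match
                  [data]
                    Z ‖ Z  match
                  [more]
                    Z ‖ Z  match
        [done]
          offer{done,data,stop} ‖ select{done,data,stop}  match same labels
            [done]
              select{ok,err,retry} ‖ offer{ok,err,retry}  match same labels
                [ok]
                  select{data,more,retry} ‖ offer{data,more,retry}  match same labels
                    [data]
                      select{err,more,ack} ‖ offer{err,more,ack}  match same labels
                        [err]
                          end ‖ end  match
                        [more]
                          Z ‖ Z  match
                        [ack]
                          end ‖ end  match
                    [more]
                      recv[Str] ‖ send[Str]  match
                        end ‖ end  match
                    [retry]
                      select{retry,data,ack} ‖ offer{retry,data,ack}  match same labels
                        [retry]
                          Z ‖ Z  match
                        [data]
                          Z ‖ Z  match
                        [ack]
                          end ‖ end  match
                [err]
                  select{err,ack} ‖ offer{err,ack}  match same labels
                    [err]
                      recv[Str] ‖ send[Str]  match
                        Z ‖ Z  match
                    [ack]
                      recv[Str] ‖ send[Str]  match
                        end ‖ end  match
                [retry]
                  send[Int] ‖ recv[Int]  match
                    send[Str] ‖ recv[Str]  match
                      end ‖ end  match
            [data]
              select{stop,data,retry} ‖ offer{stop,data,retry}  match same labels
                [stop]
                  select{ok,err,retry} ‖ offer{ok,err,retry}  match same labels
                    [ok]
                      recv[Str] ‖ send[Str]  match
                        Z ‖ Z  match
                    [err]
                      offer{ok,data} ‖ select{ok,data}  match same labels
                        [ok]
                          Z ‖ Z  match
                        [data]
                          Z ‖ Z  match
                    [retry]
                      send[Unit] ‖ recv[Unit]  match
                        Z ‖ Z  match
                [data]
                  select{retry,data,ack} ‖ offer{retry,data,ack}  match same labels
                    [retry]
                      select{stop,retry} ‖ offer{stop,retry}  match same labels
                        [stop]
                          Z ‖ Z  match
                        [retry]
                          end ‖ end  match
                    [data]
                      select{ack,stop} ‖ offer{ack,stop}  match same labels
                        [ack]
                          Z ‖ Z  match
                        [stop]
                          end ‖ end  match
                    [ack]
                      send[Str] ‖ recv[Str]  match
                        Z ‖ Z  match
                [retry]
                  send[Int] ‖ recv[Int]  match
                    select{done,more} ‖ offer{done,more}  match same labels
                      [done]
                        Z ‖ Z  match
                      [more]
                        Z ‖ Z  match
            [stop]
              send[Int] ‖ recv[Int]  match
                select{ack,more} ‖ offer{ack,more}  match same labels
                  [ack]
                    send[Str] ‖ recv[Str]  match
                      Z ‖ Z  match
                  [more]
                    offer{done,retry} ‖ select{done,retry}  match same labels
                      [done]
                        Z ‖ Z  match
                      [retry]
                        Z ‖ Z  match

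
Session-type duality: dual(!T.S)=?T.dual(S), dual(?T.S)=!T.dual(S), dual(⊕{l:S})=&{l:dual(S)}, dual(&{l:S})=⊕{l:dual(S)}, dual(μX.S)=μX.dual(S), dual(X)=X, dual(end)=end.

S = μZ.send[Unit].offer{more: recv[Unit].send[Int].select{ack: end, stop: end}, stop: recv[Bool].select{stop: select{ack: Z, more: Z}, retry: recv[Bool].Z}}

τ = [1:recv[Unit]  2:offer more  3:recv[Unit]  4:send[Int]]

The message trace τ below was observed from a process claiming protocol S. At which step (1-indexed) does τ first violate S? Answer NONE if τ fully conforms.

step 1: got recv[Unit], protocol expects send[Unit]  ✗

1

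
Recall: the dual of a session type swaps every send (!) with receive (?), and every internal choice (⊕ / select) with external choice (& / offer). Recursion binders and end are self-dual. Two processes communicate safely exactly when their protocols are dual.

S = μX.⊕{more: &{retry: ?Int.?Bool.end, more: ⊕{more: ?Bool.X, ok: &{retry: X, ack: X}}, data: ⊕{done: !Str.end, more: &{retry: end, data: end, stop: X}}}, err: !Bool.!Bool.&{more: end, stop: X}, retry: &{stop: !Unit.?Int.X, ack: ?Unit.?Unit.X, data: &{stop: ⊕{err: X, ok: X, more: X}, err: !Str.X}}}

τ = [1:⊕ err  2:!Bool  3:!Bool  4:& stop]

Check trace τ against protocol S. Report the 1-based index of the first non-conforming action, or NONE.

NONE

[1] ⊕ err  match  now at !Bool.!Bool.&{more: end, stop: μX.…}
[2] !Bool  match  now at !Bool.&{more: end, stop: μX.…}
[3] !Bool  match  now at &{more: end, stop: μX.…}
[4] & stop  match  now at μX.…
all 4 steps conform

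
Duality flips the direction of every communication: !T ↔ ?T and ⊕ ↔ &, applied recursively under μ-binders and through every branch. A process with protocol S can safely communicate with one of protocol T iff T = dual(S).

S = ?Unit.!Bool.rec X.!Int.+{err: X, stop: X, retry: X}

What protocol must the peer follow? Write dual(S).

?Unit → !Unit
  !Bool → ?Bool
    rec X → rec X  (binder kept)
      !Int → ?Int
        +{err,stop,retry} → &{err,stop,retry}  (select→offer)
          • err:
            X self-dual
          • stop:
            X self-dual
          • retry:
            X self-dual

!Unit.?Bool.rec X.?Int.&{err: X, stop: X, retry: X}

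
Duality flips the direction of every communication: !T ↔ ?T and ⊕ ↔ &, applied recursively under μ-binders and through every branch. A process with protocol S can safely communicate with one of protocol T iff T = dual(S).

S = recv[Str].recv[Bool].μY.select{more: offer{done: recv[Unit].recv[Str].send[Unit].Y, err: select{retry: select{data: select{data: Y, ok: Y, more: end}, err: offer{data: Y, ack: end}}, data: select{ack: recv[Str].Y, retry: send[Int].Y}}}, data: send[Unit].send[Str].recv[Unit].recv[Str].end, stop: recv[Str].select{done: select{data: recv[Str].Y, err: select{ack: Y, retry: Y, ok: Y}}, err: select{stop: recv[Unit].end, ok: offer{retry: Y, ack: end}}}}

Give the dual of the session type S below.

recv[Str] = send[Str]
  recv[Bool] = send[Bool]
    μY = μY  (rec unchanged)
      select{more,data,stop} = offer{more,data,stop}  (⊕→&)
        [more]
          offer{done,err} = select{done,err}  (offer→select)
            [done]
              recv[Unit] = send[Unit]
                recv[Str] = send[Str]
                  send[Unit] = recv[Unit]
                    dual(Y) = Y
            [err]
              select{retry,data} = offer{retry,data}  (⊕→&)
                [retry]
                  select{data,err} = offer{data,err}  (⊕→&)
                    [data]
                      select{data,ok,more} = offer{data,ok,more}  (⊕→&)
                        [data]
                          dual(Y) = Y
                        [ok]
                          dual(Y) = Y
                        [more]
                          dual(end) = end
                    [err]
                      offer{data,ack} = select{data,ack}  (offer→select)
                        [data]
                          dual(Y) = Y
                        [ack]
                          dual(end) = end
                [data]
                  select{ack,retry} = offer{ack,retry}  (⊕→&)
                    [ack]
                      recv[Str] = send[Str]
                        dual(Y) = Y
                    [retry]
                      send[Int] = recv[Int]
                        dual(Y) = Y
        [data]
          send[Unit] = recv[Unit]
            send[Str] = recv[Str]
              recv[Unit] = send[Unit]
                recv[Str] = send[Str]
                  dual(end) = end
        [stop]
          recv[Str] = send[Str]
            select{done,err} = offer{done,err}  (⊕→&)
              [done]
                select{data,err} = offer{data,err}  (⊕→&)
                  [data]
                    recv[Str] = send[Str]
                      dual(Y) = Y
                  [err]
                    select{ack,retry,ok} = offer{ack,retry,ok}  (⊕→&)
                      [ack]
                        dual(Y) = Y
                      [retry]
                        dual(Y) = Y
                      [ok]
                        dual(Y) = Y
              [err]
                select{stop,ok} = offer{stop,ok}  (⊕→&)
                  [stop]
                    recv[Unit] = send[Unit]
                      dual(end) = end
                  [ok]
                    offer{retry,ack} = select{retry,ack}  (offer→select)
                      [retry]
                        dual(Y) = Y
                      [ack]
                        dual(end) = end

send[Str].send[Bool].μY.offer{more: select{done: send[Unit].send[Str].recv[Unit].Y, err: offer{retry: offer{data: offer{data: Y, ok: Y, more: end}, err: select{data: Y, ack: end}}, data: offer{ack: send[Str].Y, retry: recv[Int].Y}}}, data: recv[Unit].recv[Str].send[Unit].send[Str].end, stop: send[Str].offer{done: offer{data: send[Str].Y, err: offer{ack: Y, retry: Y, ok: Y}}, err: offer{stop: send[Unit].end, ok: select{retry: Y, ack: end}}}}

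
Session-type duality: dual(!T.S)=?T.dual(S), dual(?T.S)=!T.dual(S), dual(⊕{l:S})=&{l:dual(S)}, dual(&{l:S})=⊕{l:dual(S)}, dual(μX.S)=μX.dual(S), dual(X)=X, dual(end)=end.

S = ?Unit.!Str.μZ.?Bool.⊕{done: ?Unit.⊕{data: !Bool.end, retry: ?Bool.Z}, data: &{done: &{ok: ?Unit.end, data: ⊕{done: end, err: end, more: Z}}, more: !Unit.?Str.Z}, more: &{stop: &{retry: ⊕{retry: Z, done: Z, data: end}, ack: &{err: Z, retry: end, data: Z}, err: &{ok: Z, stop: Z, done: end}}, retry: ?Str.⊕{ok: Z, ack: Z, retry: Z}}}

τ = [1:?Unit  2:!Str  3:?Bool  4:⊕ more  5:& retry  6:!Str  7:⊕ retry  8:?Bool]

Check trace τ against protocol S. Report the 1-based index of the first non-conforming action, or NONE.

6

[1] ?Unit  ✓  residual = !Str.μZ.…
[2] !Str  ✓  residual = μZ.…
[3] ?Bool  ✓  residual = ⊕{done: ?Unit.⊕{data: !Bool.end, retry: ?Bool.μZ.…}, data: &{done: &{ok: ?Unit.end, data: ⊕{done: end, err: end, more: μZ.…}}, more: !Unit.?Str.μZ.…}, more: &{stop: &{retry: ⊕{retry: μZ.…, done: μZ.…, data: end}, ack: &{err: μZ.…, retry: end, data: μZ.…}, err: &{ok: μZ.…, stop: μZ.…, done: end}}, retry: ?Str.⊕{ok: μZ.…, ack: μZ.…, retry: μZ.…}}}
[4] ⊕ more  ✓  residual = &{stop: &{retry: ⊕{retry: μZ.…, done: μZ.…, data: end}, ack: &{err: μZ.…, retry: end, data: μZ.…}, err: &{ok: μZ.…, stop: μZ.…, done: end}}, retry: ?Str.⊕{ok: μZ.…, ack: μZ.…, retry: μZ.…}}
[5] & retry  ✓  residual = ?Str.⊕{ok: μZ.…, ack: μZ.…, retry: μZ.…}
[6] got !Str, protocol expects ?Str  ✗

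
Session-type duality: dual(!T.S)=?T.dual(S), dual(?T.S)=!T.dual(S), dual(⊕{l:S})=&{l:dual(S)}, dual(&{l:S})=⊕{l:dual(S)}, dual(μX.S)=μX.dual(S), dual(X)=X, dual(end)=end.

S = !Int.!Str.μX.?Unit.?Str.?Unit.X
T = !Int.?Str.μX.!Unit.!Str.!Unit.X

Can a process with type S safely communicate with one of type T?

NO

!Int ‖ !Int  ✗ same direction on both sides — not dual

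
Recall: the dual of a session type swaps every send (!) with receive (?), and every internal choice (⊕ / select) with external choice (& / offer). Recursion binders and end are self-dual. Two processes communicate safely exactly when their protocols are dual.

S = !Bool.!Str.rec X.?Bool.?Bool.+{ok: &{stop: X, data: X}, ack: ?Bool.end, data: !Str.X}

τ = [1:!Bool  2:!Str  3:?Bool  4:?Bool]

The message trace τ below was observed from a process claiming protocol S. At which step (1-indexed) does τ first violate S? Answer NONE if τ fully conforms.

NONE

[1] !Bool  ok  state: !Str.rec X.…
[2] !Str  ok  state: rec X.…
[3] ?Bool  ok  state: ?Bool.+{ok: &{stop: rec X.…, data: rec X.…}, ack: ?Bool.end, data: !Str.rec X.…}
[4] ?Bool  ok  state: +{ok: &{stop: rec X.…, data: rec X.…}, ack: ?Bool.end, data: !Str.rec X.…}
all 4 steps conform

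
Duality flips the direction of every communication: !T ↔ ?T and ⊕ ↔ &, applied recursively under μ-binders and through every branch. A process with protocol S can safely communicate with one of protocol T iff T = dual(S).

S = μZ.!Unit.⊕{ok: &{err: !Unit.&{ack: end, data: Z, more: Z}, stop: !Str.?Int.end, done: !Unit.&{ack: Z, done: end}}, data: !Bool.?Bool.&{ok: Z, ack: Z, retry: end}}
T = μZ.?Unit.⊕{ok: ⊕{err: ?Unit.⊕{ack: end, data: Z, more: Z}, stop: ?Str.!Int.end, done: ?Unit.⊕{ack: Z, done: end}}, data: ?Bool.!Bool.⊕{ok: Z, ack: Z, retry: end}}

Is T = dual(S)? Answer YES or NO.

NO

μZ | μZ  match (binder kept)
  !Unit | ?Unit  match
    ⊕{ok,data} | ⊕{ok,data}  ✗ choice polarity not flipped — not dual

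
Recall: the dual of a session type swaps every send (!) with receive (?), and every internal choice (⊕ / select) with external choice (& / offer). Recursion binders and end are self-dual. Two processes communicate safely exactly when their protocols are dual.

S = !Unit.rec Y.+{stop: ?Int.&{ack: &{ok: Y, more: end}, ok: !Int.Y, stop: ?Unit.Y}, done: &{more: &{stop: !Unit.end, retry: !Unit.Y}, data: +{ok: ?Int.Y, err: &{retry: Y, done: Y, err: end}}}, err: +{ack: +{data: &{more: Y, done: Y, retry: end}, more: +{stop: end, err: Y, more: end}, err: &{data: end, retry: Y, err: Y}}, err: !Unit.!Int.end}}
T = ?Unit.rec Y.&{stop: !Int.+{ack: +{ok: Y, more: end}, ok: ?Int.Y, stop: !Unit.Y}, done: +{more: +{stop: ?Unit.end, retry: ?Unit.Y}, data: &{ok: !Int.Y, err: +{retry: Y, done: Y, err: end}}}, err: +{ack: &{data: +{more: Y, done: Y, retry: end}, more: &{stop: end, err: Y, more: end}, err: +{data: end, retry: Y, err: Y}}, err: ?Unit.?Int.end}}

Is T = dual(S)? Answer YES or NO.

!Unit | ?Unit  ok
  rec Y | rec Y  ok (binder kept)
    +{stop,done,err} | &{stop,done,err}  ok label sets agree
      [stop]
        ?Int | !Int  ok
          &{ack,ok,stop} | +{ack,ok,stop}  ok label sets agree
            [ack]
              &{ok,more} | +{ok,more}  ok label sets agree
                [ok]
                  Y | Y  ok
                [more]
                  end | end  ok
            [ok]
              !Int | ?Int  ok
                Y | Y  ok
            [stop]
              ?Unit | !Unit  ok
                Y | Y  ok
      [done]
        &{more,data} | +{more,data}  ok label sets agree
          [more]
            &{stop,retry} | +{stop,retry}  ok label sets agree
              [stop]
                !Unit | ?Unit  ok
                  end | end  ok
              [retry]
                !Unit | ?Unit  ok
                  Y | Y  ok
          [data]
            +{ok,err} | &{ok,err}  ok label sets agree
              [ok]
                ?Int | !Int  ok
                  Y | Y  ok
              [err]
                &{retry,done,err} | +{retry,done,err}  ok label sets agree
                  [retry]
                    Y | Y  ok
                  [done]
                    Y | Y  ok
                  [err]
                    end | end  ok
      [err]
        +{ack,err} | +{ack,err}  ✗ choice polarity not flipped — not dual

NO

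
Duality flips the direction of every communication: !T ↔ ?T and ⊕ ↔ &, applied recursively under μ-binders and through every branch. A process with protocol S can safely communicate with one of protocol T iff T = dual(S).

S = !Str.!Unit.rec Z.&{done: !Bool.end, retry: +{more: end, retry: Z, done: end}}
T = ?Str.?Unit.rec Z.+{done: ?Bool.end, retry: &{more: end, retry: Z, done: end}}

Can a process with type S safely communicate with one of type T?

!Str ‖ ?Str  match
  !Unit ‖ ?Unit  match
    rec Z ‖ rec Z  match (μ self-dual)
      &{done,retry} ‖ +{done,retry}  match same labels
        [done]
          !Bool ‖ ?Bool  match
            end ‖ end  match
        [retry]
          +{more,retry,done} ‖ &{more,retry,done}  match same labels
            [more]
              end ‖ end  match
            [retry]
              Z ‖ Z  match
            [done]
              end ‖ end  match

YES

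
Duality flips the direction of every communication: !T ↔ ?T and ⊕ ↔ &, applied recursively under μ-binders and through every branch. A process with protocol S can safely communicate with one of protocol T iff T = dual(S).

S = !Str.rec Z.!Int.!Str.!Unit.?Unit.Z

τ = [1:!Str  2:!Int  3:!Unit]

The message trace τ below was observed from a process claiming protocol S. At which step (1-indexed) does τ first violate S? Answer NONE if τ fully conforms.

step 1: !Str  ✓  now at rec Z.…
step 2: !Int  ✓  now at !Str.!Unit.?Unit.rec Z.…
step 3: got !Unit, protocol expects !Str  ✗

3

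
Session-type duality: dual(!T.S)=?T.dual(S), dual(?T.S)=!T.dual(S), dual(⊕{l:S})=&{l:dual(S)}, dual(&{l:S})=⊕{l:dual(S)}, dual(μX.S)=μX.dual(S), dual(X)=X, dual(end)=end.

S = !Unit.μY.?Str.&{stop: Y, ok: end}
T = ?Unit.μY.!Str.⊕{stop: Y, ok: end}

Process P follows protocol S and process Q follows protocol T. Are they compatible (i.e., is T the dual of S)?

YES

!Unit | ?Unit  ✓
  μY | μY  ✓ (rec unchanged)
    ?Str | !Str  ✓
      &{stop,ok} | ⊕{stop,ok}  ✓ same labels
        • stop:
          Y | Y  ✓
        • ok:
          end | end  ✓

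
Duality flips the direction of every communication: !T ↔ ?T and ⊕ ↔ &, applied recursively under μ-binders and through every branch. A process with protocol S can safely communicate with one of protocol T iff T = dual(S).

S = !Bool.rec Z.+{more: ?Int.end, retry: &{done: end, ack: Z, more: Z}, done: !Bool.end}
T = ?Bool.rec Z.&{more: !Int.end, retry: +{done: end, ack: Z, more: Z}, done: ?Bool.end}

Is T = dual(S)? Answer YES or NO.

YES

!Bool vs ?Bool  ✓
  rec Z vs rec Z  ✓ (μ self-dual)
    +{more,retry,done} vs &{more,retry,done}  ✓ same labels
      • more:
        ?Int vs !Int  ✓
          end vs end  ✓
      • retry:
        &{done,ack,more} vs +{done,ack,more}  ✓ same labels
          • done:
            end vs end  ✓
          • ack:
            Z vs Z  ✓
          • more:
            Z vs Z  ✓
      • done:
        !Bool vs ?Bool  ✓
          end vs end  ✓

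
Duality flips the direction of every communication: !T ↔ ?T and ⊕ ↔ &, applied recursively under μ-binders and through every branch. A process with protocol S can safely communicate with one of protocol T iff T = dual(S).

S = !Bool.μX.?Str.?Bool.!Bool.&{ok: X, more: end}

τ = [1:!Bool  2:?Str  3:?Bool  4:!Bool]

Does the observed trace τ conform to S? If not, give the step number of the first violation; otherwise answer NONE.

step 1: !Bool  ✓  state: μX.…
step 2: ?Str  ✓  state: ?Bool.!Bool.&{ok: μX.…, more: end}
step 3: ?Bool  ✓  state: !Bool.&{ok: μX.…, more: end}
step 4: !Bool  ✓  state: &{ok: μX.…, more: end}
τ conforms to S (length 4)

NONE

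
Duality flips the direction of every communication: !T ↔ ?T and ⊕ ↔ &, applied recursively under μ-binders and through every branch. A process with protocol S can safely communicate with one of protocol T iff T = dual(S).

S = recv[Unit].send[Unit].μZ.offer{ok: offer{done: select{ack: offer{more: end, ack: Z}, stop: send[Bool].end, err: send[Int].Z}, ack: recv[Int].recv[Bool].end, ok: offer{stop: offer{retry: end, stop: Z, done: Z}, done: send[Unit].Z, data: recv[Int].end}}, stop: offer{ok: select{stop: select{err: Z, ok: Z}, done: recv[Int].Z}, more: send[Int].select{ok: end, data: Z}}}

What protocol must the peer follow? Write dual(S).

send[Unit].recv[Unit].μZ.select{ok: select{done: offer{ack: select{more: end, ack: Z}, stop: recv[Bool].end, err: recv[Int].Z}, ack: send[Int].send[Bool].end, ok: select{stop: select{retry: end, stop: Z, done: Z}, done: recv[Unit].Z, data: send[Int].end}}, stop: select{ok: offer{stop: offer{err: Z, ok: Z}, done: send[Int].Z}, more: recv[Int].offer{ok: end, data: Z}}}

recv[Unit] ↦ send[Unit]
  send[Unit] ↦ recv[Unit]
    μZ ↦ μZ  (μ self-dual)
      offer{ok,stop} ↦ select{ok,stop}  (external→internal)
        case ok:
          offer{done,ack,ok} ↦ select{done,ack,ok}  (external→internal)
            case done:
              select{ack,stop,err} ↦ offer{ack,stop,err}  (select→offer)
                case ack:
                  offer{more,ack} ↦ select{more,ack}  (external→internal)
                    case more:
                      end ↦ end
                    case ack:
                      Z ↦ Z
                case stop:
                  send[Bool] ↦ recv[Bool]
                    end ↦ end
                case err:
                  send[Int] ↦ recv[Int]
                    Z ↦ Z
            case ack:
              recv[Int] ↦ send[Int]
                recv[Bool] ↦ send[Bool]
                  end ↦ end
            case ok:
              offer{stop,done,data} ↦ select{stop,done,data}  (external→internal)
                case stop:
                  offer{retry,stop,done} ↦ select{retry,stop,done}  (external→internal)
                    case retry:
                      end ↦ end
                    case stop:
                      Z ↦ Z
                    case done:
                      Z ↦ Z
                case done:
                  send[Unit] ↦ recv[Unit]
                    Z ↦ Z
                case data:
                  recv[Int] ↦ send[Int]
                    end ↦ end
        case stop:
          offer{ok,more} ↦ select{ok,more}  (external→internal)
            case ok:
              select{stop,done} ↦ offer{stop,done}  (select→offer)
                case stop:
                  select{err,ok} ↦ offer{err,ok}  (select→offer)
                    case err:
                      Z ↦ Z
                    case ok:
                      Z ↦ Z
                case done:
                  recv[Int] ↦ send[Int]
                    Z ↦ Z
            case more:
              send[Int] ↦ recv[Int]
                select{ok,data} ↦ offer{ok,data}  (select→offer)
                  case ok:
                    end ↦ end
                  case data:
                    Z ↦ Z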